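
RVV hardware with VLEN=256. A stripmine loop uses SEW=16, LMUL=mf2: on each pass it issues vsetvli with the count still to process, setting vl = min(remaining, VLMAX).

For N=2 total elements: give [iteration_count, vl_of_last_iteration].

VLMAX = (256 × 1/2) / 16 = 8 lanes
N=2: ⌈2/8⌉ = 1 iters; last vl = 2 − 0×8 = 2

[iterations, last_vl] = [1, 2]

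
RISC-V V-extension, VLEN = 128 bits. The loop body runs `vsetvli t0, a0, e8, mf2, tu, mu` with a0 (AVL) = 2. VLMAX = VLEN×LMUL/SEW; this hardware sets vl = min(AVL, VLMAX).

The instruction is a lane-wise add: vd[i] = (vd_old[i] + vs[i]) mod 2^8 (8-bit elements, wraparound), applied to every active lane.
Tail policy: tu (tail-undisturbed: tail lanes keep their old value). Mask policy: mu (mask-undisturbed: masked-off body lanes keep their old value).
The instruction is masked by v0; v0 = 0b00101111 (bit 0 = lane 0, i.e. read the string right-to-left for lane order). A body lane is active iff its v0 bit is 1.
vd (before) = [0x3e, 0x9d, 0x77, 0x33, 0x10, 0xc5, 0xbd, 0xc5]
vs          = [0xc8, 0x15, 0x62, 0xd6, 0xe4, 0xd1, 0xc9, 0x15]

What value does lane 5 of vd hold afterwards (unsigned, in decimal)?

lanes per group: 128·1/2/8 = 8
AVL=2 ≤ VLMAX=8, so vl = 2
vd[0] add(0x3e,0xc8) -> 0x06
vd[1] add(0x9d,0x15) -> 0xb2
vd[2] tail/keep -> 0x77
vd[3] tail/keep -> 0x33
vd[4] tail/keep -> 0x10
vd[5] tail/keep -> 0xc5
vd[6] tail/keep -> 0xbd
vd[7] tail/keep -> 0xc5

vd[5] = 197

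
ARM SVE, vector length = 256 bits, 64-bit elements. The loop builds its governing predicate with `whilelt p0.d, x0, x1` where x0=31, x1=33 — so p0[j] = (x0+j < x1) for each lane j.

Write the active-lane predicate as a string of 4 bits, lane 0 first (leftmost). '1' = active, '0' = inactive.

predicate = 1100

register lanes = 256/64 = 4
whilelt: lane j active iff 31+j < 33 → j < 2 → 2 active
bits (lane 0 leftmost): 1100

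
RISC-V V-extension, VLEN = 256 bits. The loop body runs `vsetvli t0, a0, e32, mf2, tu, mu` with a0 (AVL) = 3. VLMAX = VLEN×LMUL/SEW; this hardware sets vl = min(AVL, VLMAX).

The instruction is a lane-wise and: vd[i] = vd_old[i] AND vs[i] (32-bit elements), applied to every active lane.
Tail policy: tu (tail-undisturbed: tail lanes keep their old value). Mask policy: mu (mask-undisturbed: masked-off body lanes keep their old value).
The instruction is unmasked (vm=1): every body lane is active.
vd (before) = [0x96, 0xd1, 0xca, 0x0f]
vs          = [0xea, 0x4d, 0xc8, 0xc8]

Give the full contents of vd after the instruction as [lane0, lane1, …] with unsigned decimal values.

VLMAX = (256 × 1/2) / 32 = 4 lanes
vl ← min(3, 4) = 3
[0] and(0x96,0xea) = 0x82
[1] and(0xd1,0x4d) = 0x41
[2] and(0xca,0xc8) = 0xc8
[3] tail/keep = 0x0f

vd = [130, 65, 200, 15]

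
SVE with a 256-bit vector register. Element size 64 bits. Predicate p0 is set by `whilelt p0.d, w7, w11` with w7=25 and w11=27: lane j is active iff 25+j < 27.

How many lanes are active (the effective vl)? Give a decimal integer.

vl = 2

256-bit reg / 64-bit elem → 4 lanes
p0[j] = (25+j < 27); true for j=0..1 → 2 lanes set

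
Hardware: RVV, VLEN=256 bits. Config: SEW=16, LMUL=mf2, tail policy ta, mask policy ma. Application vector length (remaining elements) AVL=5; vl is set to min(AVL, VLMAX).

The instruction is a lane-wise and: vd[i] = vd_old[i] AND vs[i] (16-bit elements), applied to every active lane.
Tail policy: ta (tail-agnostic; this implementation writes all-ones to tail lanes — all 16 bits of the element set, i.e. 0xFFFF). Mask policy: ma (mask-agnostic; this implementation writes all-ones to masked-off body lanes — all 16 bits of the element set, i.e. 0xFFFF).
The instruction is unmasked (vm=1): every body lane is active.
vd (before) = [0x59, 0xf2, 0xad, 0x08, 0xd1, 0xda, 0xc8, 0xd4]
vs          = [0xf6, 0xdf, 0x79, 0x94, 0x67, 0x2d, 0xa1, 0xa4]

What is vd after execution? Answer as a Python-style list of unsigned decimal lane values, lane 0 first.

vd = [80, 210, 41, 0, 65, 65535, 65535, 65535]

lanes per group: 256·1/2/16 = 8
vl = min(AVL, VLMAX) = min(5, 8) = 5
  i=0: and(0x59,0xf6) → 80
  i=1: and(0xf2,0xdf) → 210
  i=2: and(0xad,0x79) → 41
  i=3: and(0x08,0x94) → 0
  i=4: and(0xd1,0x67) → 65
  i=5: tail/ones → 65535
  i=6: tail/ones → 65535
  i=7: tail/ones → 65535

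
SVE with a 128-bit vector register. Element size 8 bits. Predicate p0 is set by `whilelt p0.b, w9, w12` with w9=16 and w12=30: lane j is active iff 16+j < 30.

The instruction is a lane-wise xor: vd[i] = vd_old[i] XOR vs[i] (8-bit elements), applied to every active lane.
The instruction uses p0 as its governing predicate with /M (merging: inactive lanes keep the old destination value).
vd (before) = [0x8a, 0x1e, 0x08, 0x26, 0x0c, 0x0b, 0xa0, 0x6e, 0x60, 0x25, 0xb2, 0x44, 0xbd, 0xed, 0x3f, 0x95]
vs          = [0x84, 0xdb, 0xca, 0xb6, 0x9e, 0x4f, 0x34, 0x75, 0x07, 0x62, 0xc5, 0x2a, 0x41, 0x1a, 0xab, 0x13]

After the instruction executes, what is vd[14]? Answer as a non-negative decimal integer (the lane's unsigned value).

128-bit reg / 8-bit elem → 16 lanes
p0[j] = (16+j < 30); true for j=0..13 → 14 lanes set
  i=0: xor(0x8a,0x84) → 14
  i=1: xor(0x1e,0xdb) → 197
  i=2: xor(0x08,0xca) → 194
  i=3: xor(0x26,0xb6) → 144
  i=4: xor(0x0c,0x9e) → 146
  i=5: xor(0x0b,0x4f) → 68
  i=6: xor(0xa0,0x34) → 148
  i=7: xor(0x6e,0x75) → 27
  i=8: xor(0x60,0x07) → 103
  i=9: xor(0x25,0x62) → 71
  i=10: xor(0xb2,0xc5) → 119
  i=11: xor(0x44,0x2a) → 110
  i=12: xor(0xbd,0x41) → 252
  i=13: xor(0xed,0x1a) → 247
  i=14: tail/keep → 63
  i=15: tail/keep → 149

vd[14] = 63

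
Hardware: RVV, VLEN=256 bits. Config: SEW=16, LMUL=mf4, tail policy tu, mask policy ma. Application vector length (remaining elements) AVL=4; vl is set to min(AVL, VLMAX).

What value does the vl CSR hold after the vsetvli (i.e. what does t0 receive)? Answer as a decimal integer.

vl = 4

VLMAX = (256 × 1/4) / 16 = 4 lanes
vl = min(AVL, VLMAX) = min(4, 4) = 4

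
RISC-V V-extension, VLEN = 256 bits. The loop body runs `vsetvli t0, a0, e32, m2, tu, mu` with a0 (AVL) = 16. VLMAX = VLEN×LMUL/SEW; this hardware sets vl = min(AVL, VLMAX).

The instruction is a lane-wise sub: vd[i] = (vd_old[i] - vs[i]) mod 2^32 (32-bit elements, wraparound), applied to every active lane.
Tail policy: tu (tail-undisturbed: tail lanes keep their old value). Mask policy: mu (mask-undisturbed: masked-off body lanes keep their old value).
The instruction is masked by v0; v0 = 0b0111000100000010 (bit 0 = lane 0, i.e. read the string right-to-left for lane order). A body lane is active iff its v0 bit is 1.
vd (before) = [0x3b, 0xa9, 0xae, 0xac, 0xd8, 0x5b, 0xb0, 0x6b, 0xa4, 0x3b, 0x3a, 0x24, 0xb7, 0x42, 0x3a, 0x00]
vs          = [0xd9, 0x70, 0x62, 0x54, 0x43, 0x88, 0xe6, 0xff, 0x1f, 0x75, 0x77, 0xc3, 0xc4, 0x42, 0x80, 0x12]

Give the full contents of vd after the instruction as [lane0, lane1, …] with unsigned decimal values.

VLMAX = (256 × 2) / 32 = 16 lanes
vl = min(AVL, VLMAX) = min(16, 16) = 16
[0] mask-off/keep = 0x3b
[1] sub(0xa9,0x70) = 0x39
[2] mask-off/keep = 0xae
[3] mask-off/keep = 0xac
[4] mask-off/keep = 0xd8
[5] mask-off/keep = 0x5b
[6] mask-off/keep = 0xb0
[7] mask-off/keep = 0x6b
[8] sub(0xa4,0x1f) = 0x85
[9] mask-off/keep = 0x3b
[10] mask-off/keep = 0x3a
[11] mask-off/keep = 0x24
[12] sub(0xb7,0xc4) = 0xfffffff3
[13] sub(0x42,0x42) = 0x00
[14] sub(0x3a,0x80) = 0xffffffba
[15] mask-off/keep = 0x00

vd = [59, 57, 174, 172, 216, 91, 176, 107, 133, 59, 58, 36, 4294967283, 0, 4294967226, 0]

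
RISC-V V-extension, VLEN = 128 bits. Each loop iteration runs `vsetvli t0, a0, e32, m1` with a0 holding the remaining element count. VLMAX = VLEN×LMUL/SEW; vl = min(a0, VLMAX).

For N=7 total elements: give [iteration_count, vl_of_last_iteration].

VLMAX = (128 × 1) / 32 = 4 lanes
iterations = ceil(7/4) = 2; final-pass vl = 3

[iterations, last_vl] = [2, 3]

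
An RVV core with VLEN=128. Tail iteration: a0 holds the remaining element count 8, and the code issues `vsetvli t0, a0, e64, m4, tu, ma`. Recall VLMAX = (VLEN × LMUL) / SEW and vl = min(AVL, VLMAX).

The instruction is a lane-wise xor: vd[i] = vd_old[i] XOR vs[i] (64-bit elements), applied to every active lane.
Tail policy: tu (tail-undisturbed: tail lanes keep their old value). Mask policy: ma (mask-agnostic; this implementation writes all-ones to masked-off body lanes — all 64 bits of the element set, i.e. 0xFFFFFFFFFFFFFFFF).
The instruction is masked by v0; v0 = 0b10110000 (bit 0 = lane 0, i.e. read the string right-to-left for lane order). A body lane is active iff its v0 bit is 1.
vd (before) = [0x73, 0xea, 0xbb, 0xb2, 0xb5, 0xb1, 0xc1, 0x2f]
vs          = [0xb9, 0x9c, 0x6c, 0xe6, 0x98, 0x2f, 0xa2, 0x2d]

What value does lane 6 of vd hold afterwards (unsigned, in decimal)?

VLMAX = VLEN×LMUL/SEW = 128×4/64 = 8
vl ← min(8, 8) = 8
  i=0: mask-off/ones → 18446744073709551615
  i=1: mask-off/ones → 18446744073709551615
  i=2: mask-off/ones → 18446744073709551615
  i=3: mask-off/ones → 18446744073709551615
  i=4: xor(0xb5,0x98) → 45
  i=5: xor(0xb1,0x2f) → 158
  i=6: mask-off/ones → 18446744073709551615
  i=7: xor(0x2f,0x2d) → 2

vd[6] = 18446744073709551615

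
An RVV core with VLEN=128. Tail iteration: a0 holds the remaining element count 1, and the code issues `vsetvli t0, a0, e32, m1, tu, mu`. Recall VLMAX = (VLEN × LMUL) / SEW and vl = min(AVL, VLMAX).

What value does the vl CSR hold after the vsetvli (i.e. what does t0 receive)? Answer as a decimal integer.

VLMAX = (128 × 1) / 32 = 4 lanes
vl ← min(1, 4) = 1

vl = 1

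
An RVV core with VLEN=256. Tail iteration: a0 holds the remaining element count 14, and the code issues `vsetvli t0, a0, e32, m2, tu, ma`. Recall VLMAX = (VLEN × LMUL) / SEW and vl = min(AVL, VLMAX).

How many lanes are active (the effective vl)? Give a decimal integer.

VLMAX = VLEN×LMUL/SEW = 256×2/32 = 16
vl = min(AVL, VLMAX) = min(14, 16) = 14

vl = 14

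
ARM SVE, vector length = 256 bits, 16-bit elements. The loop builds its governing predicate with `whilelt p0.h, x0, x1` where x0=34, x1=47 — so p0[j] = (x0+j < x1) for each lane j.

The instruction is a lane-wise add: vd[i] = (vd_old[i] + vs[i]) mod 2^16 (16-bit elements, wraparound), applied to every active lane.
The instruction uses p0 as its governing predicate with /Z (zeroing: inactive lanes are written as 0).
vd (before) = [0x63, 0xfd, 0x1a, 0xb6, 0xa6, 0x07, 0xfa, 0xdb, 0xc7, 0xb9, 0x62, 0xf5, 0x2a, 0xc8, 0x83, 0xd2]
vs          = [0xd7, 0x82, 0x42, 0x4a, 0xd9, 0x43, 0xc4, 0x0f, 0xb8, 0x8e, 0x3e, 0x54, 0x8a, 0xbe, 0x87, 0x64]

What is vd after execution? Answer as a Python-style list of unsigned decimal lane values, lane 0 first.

vd = [314, 383, 92, 256, 383, 74, 446, 234, 383, 327, 160, 329, 180, 0, 0, 0]

lane count: 256 div 16 = 16
whilelt: lane j active iff 34+j < 47 → j < 13 → 13 active
  i=0: add(0x63,0xd7) → 314
  i=1: add(0xfd,0x82) → 383
  i=2: add(0x1a,0x42) → 92
  i=3: add(0xb6,0x4a) → 256
  i=4: add(0xa6,0xd9) → 383
  i=5: add(0x07,0x43) → 74
  i=6: add(0xfa,0xc4) → 446
  i=7: add(0xdb,0x0f) → 234
  i=8: add(0xc7,0xb8) → 383
  i=9: add(0xb9,0x8e) → 327
  i=10: add(0x62,0x3e) → 160
  i=11: add(0xf5,0x54) → 329
  i=12: add(0x2a,0x8a) → 180
  i=13: tail/zero → 0
  i=14: tail/zero → 0
  i=15: tail/zero → 0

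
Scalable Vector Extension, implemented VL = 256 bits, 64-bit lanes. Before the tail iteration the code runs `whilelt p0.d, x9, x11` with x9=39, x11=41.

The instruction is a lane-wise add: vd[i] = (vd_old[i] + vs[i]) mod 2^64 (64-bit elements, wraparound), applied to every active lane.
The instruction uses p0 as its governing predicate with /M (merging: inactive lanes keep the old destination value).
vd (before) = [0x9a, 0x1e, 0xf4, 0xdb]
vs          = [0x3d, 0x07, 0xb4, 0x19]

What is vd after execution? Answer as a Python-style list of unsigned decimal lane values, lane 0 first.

vd = [215, 37, 244, 219]

256-bit reg / 64-bit elem → 4 lanes
whilelt: lane j active iff 39+j < 41 → j < 2 → 2 active
vd[0] add(0x9a,0x3d) -> 0xd7
vd[1] add(0x1e,0x07) -> 0x25
vd[2] tail/keep -> 0xf4
vd[3] tail/keep -> 0xdb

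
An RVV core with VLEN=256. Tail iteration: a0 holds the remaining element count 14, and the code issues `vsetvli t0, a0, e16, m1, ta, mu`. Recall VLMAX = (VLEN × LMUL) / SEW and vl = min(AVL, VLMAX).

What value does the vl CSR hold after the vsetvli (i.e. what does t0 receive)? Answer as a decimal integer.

lanes per group: 256·1/16 = 16
vl = min(AVL, VLMAX) = min(14, 16) = 14

vl = 14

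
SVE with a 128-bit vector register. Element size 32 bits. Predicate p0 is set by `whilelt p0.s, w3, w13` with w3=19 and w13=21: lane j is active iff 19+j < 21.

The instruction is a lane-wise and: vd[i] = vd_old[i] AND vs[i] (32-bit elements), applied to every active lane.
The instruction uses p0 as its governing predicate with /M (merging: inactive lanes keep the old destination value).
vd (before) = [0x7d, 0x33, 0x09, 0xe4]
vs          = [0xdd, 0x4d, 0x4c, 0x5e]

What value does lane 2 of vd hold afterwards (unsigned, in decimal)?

vd[2] = 9

lane count: 128 div 32 = 4
p0[j] = (19+j < 21); true for j=0..1 → 2 lanes set
  i=0: and(0x7d,0xdd) → 93
  i=1: and(0x33,0x4d) → 1
  i=2: tail/keep → 9
  i=3: tail/keep → 228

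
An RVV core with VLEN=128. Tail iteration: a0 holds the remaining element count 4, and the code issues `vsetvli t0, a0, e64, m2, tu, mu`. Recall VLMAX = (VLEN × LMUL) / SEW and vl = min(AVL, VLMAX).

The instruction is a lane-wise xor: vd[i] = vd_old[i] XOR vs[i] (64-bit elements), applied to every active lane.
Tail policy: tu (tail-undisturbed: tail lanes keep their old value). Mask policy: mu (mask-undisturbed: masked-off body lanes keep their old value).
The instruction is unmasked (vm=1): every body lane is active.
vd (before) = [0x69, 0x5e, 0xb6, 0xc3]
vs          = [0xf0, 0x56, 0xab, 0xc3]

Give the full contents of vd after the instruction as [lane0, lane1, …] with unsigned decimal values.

vd = [153, 8, 29, 0]

lanes per group: 128·2/64 = 4
vl = min(AVL, VLMAX) = min(4, 4) = 4
lane  0: xor(0x69,0xf0) ⇒ 0x99
lane  1: xor(0x5e,0x56) ⇒ 0x08
lane  2: xor(0xb6,0xab) ⇒ 0x1d
lane  3: xor(0xc3,0xc3) ⇒ 0x00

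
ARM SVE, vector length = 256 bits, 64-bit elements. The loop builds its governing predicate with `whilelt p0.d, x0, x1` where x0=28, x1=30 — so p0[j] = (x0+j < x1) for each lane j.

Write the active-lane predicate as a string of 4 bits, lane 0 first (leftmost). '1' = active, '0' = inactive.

register lanes = 256/64 = 4
active while 28+j < 30, i.e. j ∈ [0,2) capped at 4 ⇒ 2
bits (lane 0 leftmost): 1100

predicate = 1100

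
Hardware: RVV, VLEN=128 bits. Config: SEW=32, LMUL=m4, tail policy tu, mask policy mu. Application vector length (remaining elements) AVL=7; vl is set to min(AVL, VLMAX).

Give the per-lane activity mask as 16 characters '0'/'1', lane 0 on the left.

predicate = 1111111000000000

VLMAX = (128 × 4) / 32 = 16 lanes
vl ← min(7, 16) = 7
bits (lane 0 leftmost): 1111111000000000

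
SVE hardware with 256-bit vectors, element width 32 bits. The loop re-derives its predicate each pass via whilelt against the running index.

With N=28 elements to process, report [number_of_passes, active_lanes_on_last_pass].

[iterations, last_vl] = [4, 4]

256-bit reg / 32-bit elem → 8 lanes
N=28: ⌈28/8⌉ = 4 iters; last vl = 28 − 3×8 = 4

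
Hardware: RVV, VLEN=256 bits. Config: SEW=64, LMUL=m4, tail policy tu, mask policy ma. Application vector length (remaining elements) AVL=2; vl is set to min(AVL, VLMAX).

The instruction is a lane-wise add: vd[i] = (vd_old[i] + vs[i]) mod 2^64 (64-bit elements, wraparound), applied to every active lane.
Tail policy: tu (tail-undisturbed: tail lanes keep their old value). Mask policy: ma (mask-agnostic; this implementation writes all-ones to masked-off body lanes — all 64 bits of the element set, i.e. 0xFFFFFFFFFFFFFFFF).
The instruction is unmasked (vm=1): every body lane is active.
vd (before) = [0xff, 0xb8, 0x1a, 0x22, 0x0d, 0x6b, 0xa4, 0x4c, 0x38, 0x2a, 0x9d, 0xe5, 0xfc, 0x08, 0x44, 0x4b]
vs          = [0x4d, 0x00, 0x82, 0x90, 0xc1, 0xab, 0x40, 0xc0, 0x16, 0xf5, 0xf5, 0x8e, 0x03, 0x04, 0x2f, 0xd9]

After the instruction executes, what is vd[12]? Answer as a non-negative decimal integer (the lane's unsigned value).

lanes per group: 256·4/64 = 16
vl ← min(2, 16) = 2
  i=0: add(0xff,0x4d) → 332
  i=1: add(0xb8,0x00) → 184
  i=2: tail/keep → 26
  i=3: tail/keep → 34
  i=4: tail/keep → 13
  i=5: tail/keep → 107
  i=6: tail/keep → 164
  i=7: tail/keep → 76
  i=8: tail/keep → 56
  i=9: tail/keep → 42
  i=10: tail/keep → 157
  i=11: tail/keep → 229
  i=12: tail/keep → 252
  i=13: tail/keep → 8
  i=14: tail/keep → 68
  i=15: tail/keep → 75

vd[12] = 252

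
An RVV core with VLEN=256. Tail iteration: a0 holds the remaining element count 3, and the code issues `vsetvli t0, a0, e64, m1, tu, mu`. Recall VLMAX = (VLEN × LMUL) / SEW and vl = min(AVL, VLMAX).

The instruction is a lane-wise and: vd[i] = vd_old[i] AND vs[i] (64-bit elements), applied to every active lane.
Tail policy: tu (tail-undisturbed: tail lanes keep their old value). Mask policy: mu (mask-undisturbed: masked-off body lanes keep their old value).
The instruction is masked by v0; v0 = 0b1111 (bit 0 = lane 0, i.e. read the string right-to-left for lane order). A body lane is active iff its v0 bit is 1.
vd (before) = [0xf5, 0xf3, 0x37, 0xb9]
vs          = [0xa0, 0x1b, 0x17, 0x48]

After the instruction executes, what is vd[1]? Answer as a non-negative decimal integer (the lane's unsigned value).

VLMAX = VLEN×LMUL/SEW = 256×1/64 = 4
vl = min(AVL, VLMAX) = min(3, 4) = 3
lane  0: and(0xf5,0xa0) ⇒ 0xa0
lane  1: and(0xf3,0x1b) ⇒ 0x13
lane  2: and(0x37,0x17) ⇒ 0x17
lane  3: tail/keep ⇒ 0xb9

vd[1] = 19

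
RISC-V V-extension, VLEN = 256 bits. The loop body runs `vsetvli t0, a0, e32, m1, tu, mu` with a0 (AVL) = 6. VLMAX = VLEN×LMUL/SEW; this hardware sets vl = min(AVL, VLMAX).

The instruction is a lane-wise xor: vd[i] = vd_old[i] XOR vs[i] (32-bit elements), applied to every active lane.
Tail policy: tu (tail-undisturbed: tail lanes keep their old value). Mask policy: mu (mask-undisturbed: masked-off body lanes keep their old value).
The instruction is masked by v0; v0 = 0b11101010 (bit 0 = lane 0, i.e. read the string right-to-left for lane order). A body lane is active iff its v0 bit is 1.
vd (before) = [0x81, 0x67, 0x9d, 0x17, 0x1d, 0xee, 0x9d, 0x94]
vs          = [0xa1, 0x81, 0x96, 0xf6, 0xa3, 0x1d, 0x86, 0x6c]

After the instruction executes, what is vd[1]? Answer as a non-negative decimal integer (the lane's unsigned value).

vd[1] = 230

lanes per group: 256·1/32 = 8
vl = min(AVL, VLMAX) = min(6, 8) = 6
lane  0: mask-off/keep ⇒ 0x81
lane  1: xor(0x67,0x81) ⇒ 0xe6
lane  2: mask-off/keep ⇒ 0x9d
lane  3: xor(0x17,0xf6) ⇒ 0xe1
lane  4: mask-off/keep ⇒ 0x1d
lane  5: xor(0xee,0x1d) ⇒ 0xf3
lane  6: tail/keep ⇒ 0x9d
lane  7: tail/keep ⇒ 0x94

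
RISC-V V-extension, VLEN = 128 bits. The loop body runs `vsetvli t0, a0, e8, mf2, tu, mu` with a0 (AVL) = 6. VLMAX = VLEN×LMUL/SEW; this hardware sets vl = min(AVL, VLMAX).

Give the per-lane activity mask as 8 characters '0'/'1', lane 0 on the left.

VLMAX = (128 × 1/2) / 8 = 8 lanes
vl ← min(6, 8) = 6
bits (lane 0 leftmost): 11111100

predicate = 11111100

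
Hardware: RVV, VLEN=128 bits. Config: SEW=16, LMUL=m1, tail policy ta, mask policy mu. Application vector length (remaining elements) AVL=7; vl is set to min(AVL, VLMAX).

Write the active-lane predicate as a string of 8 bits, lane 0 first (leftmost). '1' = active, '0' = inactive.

VLMAX = (128 × 1) / 16 = 8 lanes
AVL=7 ≤ VLMAX=8, so vl = 7
bits (lane 0 leftmost): 11111110

predicate = 11111110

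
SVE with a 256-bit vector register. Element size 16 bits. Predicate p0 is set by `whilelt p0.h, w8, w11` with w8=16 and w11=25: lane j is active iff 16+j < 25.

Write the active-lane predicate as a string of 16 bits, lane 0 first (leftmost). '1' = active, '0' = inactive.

256-bit reg / 16-bit elem → 16 lanes
active while 16+j < 25, i.e. j ∈ [0,9) capped at 16 ⇒ 9
bits (lane 0 leftmost): 1111111110000000

predicate = 1111111110000000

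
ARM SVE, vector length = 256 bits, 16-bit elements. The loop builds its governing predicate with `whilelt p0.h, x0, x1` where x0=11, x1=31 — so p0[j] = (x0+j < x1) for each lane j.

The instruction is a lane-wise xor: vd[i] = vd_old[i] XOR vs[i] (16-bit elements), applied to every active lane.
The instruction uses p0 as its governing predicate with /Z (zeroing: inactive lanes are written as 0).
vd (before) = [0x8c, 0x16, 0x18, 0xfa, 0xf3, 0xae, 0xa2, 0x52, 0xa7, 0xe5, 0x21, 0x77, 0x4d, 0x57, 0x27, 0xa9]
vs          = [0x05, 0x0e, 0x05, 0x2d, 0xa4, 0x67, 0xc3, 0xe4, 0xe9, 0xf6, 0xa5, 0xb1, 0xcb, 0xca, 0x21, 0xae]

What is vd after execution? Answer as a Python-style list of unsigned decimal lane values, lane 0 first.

vd = [137, 24, 29, 215, 87, 201, 97, 182, 78, 19, 132, 198, 134, 157, 6, 7]

256-bit reg / 16-bit elem → 16 lanes
whilelt: lane j active iff 11+j < 31 → j < 20 → 16 active
[0] xor(0x8c,0x05) = 0x89
[1] xor(0x16,0x0e) = 0x18
[2] xor(0x18,0x05) = 0x1d
[3] xor(0xfa,0x2d) = 0xd7
[4] xor(0xf3,0xa4) = 0x57
[5] xor(0xae,0x67) = 0xc9
[6] xor(0xa2,0xc3) = 0x61
[7] xor(0x52,0xe4) = 0xb6
[8] xor(0xa7,0xe9) = 0x4e
[9] xor(0xe5,0xf6) = 0x13
[10] xor(0x21,0xa5) = 0x84
[11] xor(0x77,0xb1) = 0xc6
[12] xor(0x4d,0xcb) = 0x86
[13] xor(0x57,0xca) = 0x9d
[14] xor(0x27,0x21) = 0x06
[15] xor(0xa9,0xae) = 0x07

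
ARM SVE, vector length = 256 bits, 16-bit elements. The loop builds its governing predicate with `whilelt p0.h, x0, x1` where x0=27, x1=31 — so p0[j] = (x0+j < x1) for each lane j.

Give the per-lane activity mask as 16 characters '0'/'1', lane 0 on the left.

predicate = 1111000000000000

lane count: 256 div 16 = 16
whilelt: lane j active iff 27+j < 31 → j < 4 → 4 active
bits (lane 0 leftmost): 1111000000000000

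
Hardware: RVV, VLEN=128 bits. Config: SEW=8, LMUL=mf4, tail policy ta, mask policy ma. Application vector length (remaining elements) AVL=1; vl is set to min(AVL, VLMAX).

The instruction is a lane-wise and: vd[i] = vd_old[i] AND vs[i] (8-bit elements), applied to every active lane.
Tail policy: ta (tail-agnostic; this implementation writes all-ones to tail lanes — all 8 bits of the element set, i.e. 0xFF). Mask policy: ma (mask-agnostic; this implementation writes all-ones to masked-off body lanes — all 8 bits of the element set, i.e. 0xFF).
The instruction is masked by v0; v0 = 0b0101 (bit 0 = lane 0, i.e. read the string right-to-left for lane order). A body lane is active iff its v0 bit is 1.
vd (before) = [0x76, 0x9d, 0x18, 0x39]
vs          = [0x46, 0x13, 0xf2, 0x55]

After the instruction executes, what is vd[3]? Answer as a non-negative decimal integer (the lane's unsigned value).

vd[3] = 255

lanes per group: 128·1/4/8 = 4
vl ← min(1, 4) = 1
lane  0: and(0x76,0x46) ⇒ 0x46
lane  1: tail/ones ⇒ 0xff
lane  2: tail/ones ⇒ 0xff
lane  3: tail/ones ⇒ 0xff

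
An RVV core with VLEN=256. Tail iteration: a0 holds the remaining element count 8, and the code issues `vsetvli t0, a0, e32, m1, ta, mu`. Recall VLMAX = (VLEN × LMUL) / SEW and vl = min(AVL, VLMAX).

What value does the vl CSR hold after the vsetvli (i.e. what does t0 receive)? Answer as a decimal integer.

vl = 8

VLMAX = VLEN×LMUL/SEW = 256×1/32 = 8
AVL=8 ≤ VLMAX=8, so vl = 8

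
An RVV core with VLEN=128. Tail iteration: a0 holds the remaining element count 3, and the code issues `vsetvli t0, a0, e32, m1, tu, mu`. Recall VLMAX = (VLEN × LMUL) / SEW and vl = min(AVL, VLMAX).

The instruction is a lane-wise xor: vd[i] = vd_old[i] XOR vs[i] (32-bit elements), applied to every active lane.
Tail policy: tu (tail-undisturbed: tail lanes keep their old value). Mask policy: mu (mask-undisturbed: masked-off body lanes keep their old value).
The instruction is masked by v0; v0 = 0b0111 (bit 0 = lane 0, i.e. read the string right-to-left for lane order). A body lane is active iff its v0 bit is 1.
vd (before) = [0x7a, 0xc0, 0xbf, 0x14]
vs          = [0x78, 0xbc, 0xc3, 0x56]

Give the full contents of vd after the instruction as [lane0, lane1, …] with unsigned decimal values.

vd = [2, 124, 124, 20]

lanes per group: 128·1/32 = 4
AVL=3 ≤ VLMAX=4, so vl = 3
vd[0] xor(0x7a,0x78) -> 0x02
vd[1] xor(0xc0,0xbc) -> 0x7c
vd[2] xor(0xbf,0xc3) -> 0x7c
vd[3] tail/keep -> 0x14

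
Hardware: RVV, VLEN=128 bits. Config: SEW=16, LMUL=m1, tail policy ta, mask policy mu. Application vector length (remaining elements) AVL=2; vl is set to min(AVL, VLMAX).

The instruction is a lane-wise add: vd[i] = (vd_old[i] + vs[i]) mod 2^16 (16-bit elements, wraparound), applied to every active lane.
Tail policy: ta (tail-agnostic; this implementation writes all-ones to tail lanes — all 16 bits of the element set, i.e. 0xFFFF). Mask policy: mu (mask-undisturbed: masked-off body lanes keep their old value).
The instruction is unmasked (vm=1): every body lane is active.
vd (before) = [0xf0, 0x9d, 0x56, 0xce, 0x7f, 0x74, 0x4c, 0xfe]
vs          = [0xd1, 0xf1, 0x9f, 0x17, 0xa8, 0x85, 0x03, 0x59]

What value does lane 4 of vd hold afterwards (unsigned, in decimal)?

lanes per group: 128·1/16 = 8
AVL=2 ≤ VLMAX=8, so vl = 2
vd[0] add(0xf0,0xd1) -> 0x1c1
vd[1] add(0x9d,0xf1) -> 0x18e
vd[2] tail/ones -> 0xffff
vd[3] tail/ones -> 0xffff
vd[4] tail/ones -> 0xffff
vd[5] tail/ones -> 0xffff
vd[6] tail/ones -> 0xffff
vd[7] tail/ones -> 0xffff

vd[4] = 65535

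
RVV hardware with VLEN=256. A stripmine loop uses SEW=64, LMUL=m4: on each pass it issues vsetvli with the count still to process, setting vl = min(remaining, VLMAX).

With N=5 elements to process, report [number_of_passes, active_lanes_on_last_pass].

VLMAX = (256 × 4) / 64 = 16 lanes
5 elements at 16/iter → 1 passes, remainder 5 on the last

[iterations, last_vl] = [1, 5]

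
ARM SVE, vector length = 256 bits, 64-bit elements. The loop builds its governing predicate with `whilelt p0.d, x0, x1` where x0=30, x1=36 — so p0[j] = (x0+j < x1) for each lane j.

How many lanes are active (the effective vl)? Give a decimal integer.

vl = 4

lane count: 256 div 64 = 4
p0[j] = (30+j < 36); true for j=0..3 → 4 lanes set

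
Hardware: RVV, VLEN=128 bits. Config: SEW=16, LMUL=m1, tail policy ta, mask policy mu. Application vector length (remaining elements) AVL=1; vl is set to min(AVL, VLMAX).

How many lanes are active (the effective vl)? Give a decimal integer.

lanes per group: 128·1/16 = 8
AVL=1 ≤ VLMAX=8, so vl = 1

vl = 1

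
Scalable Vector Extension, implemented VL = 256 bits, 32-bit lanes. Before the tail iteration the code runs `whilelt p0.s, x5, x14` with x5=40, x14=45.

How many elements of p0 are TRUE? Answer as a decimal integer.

vl = 5

lane count: 256 div 32 = 8
p0[j] = (40+j < 45); true for j=0..4 → 5 lanes set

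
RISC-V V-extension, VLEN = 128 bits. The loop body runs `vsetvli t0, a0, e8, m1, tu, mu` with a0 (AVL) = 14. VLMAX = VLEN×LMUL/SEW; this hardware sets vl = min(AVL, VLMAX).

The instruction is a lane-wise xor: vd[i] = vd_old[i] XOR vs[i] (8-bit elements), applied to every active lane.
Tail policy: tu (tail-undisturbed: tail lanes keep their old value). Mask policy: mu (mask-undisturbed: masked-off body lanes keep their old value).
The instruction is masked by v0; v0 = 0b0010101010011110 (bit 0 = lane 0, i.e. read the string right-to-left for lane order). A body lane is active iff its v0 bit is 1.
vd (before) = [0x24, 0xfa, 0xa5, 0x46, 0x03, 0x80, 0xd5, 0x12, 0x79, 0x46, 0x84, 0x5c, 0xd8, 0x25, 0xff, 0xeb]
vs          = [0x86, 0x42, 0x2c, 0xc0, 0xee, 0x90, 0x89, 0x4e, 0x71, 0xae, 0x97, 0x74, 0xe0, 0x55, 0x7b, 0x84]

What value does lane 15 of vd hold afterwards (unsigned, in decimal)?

VLMAX = VLEN×LMUL/SEW = 128×1/8 = 16
vl ← min(14, 16) = 14
  i=0: mask-off/keep → 36
  i=1: xor(0xfa,0x42) → 184
  i=2: xor(0xa5,0x2c) → 137
  i=3: xor(0x46,0xc0) → 134
  i=4: xor(0x03,0xee) → 237
  i=5: mask-off/keep → 128
  i=6: mask-off/keep → 213
  i=7: xor(0x12,0x4e) → 92
  i=8: mask-off/keep → 121
  i=9: xor(0x46,0xae) → 232
  i=10: mask-off/keep → 132
  i=11: xor(0x5c,0x74) → 40
  i=12: mask-off/keep → 216
  i=13: xor(0x25,0x55) → 112
  i=14: tail/keep → 255
  i=15: tail/keep → 235

vd[15] = 235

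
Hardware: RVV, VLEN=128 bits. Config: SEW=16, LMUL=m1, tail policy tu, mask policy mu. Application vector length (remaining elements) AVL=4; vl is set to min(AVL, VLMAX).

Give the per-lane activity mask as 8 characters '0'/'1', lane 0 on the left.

predicate = 11110000

VLMAX = VLEN×LMUL/SEW = 128×1/16 = 8
vl = min(AVL, VLMAX) = min(4, 8) = 4
bits (lane 0 leftmost): 11110000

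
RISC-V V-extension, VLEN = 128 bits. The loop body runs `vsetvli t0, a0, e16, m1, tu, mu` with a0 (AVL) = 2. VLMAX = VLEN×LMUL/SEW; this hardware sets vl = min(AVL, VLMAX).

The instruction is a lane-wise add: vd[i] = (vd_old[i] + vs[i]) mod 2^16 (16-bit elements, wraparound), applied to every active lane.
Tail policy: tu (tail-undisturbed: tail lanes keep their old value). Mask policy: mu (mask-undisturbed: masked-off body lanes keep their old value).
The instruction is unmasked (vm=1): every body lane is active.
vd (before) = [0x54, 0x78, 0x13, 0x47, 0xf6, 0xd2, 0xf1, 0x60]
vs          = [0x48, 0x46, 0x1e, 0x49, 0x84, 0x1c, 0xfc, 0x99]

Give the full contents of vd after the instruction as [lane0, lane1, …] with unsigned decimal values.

VLMAX = (128 × 1) / 16 = 8 lanes
AVL=2 ≤ VLMAX=8, so vl = 2
lane  0: add(0x54,0x48) ⇒ 0x9c
lane  1: add(0x78,0x46) ⇒ 0xbe
lane  2: tail/keep ⇒ 0x13
lane  3: tail/keep ⇒ 0x47
lane  4: tail/keep ⇒ 0xf6
lane  5: tail/keep ⇒ 0xd2
lane  6: tail/keep ⇒ 0xf1
lane  7: tail/keep ⇒ 0x60

vd = [156, 190, 19, 71, 246, 210, 241, 96]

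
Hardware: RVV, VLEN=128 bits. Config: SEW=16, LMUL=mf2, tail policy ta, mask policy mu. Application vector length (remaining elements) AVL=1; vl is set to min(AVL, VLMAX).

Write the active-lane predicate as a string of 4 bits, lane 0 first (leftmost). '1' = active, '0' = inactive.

VLMAX = (128 × 1/2) / 16 = 4 lanes
AVL=1 ≤ VLMAX=4, so vl = 1
bits (lane 0 leftmost): 1000

predicate = 1000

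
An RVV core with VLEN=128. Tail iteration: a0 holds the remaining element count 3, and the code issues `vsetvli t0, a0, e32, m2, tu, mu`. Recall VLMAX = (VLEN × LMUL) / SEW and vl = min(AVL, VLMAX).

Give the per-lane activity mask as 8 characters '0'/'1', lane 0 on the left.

predicate = 11100000

lanes per group: 128·2/32 = 8
AVL=3 ≤ VLMAX=8, so vl = 3
bits (lane 0 leftmost): 11100000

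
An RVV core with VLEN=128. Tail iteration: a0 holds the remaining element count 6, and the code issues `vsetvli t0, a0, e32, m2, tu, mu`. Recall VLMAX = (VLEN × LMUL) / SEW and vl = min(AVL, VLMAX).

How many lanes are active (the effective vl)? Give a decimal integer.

vl = 6

VLMAX = (128 × 2) / 32 = 8 lanes
vl ← min(6, 8) = 6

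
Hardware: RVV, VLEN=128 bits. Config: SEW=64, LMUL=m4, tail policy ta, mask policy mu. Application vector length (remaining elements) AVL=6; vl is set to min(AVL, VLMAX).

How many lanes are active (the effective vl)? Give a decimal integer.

lanes per group: 128·4/64 = 8
AVL=6 ≤ VLMAX=8, so vl = 6

vl = 6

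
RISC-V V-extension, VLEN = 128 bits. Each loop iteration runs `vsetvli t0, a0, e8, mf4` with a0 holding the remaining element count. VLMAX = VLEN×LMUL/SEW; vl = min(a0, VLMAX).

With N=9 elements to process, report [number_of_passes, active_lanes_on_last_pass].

lanes per group: 128·1/4/8 = 4
N=9: ⌈9/4⌉ = 3 iters; last vl = 9 − 2×4 = 1

[iterations, last_vl] = [3, 1]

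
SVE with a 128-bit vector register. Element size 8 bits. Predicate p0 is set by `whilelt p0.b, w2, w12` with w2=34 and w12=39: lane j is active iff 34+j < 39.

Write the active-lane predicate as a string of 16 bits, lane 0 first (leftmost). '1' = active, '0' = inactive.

predicate = 1111100000000000

lane count: 128 div 8 = 16
whilelt: lane j active iff 34+j < 39 → j < 5 → 5 active
bits (lane 0 leftmost): 1111100000000000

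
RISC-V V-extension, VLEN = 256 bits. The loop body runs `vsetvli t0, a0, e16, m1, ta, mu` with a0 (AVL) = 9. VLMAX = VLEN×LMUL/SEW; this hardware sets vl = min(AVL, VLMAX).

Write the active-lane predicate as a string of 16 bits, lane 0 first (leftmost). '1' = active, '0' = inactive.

predicate = 1111111110000000

lanes per group: 256·1/16 = 16
vl ← min(9, 16) = 9
bits (lane 0 leftmost): 1111111110000000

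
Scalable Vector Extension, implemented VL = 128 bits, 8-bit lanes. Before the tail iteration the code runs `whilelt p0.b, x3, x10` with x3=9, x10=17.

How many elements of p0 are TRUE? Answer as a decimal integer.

vl = 8

lane count: 128 div 8 = 16
p0[j] = (9+j < 17); true for j=0..7 → 8 lanes set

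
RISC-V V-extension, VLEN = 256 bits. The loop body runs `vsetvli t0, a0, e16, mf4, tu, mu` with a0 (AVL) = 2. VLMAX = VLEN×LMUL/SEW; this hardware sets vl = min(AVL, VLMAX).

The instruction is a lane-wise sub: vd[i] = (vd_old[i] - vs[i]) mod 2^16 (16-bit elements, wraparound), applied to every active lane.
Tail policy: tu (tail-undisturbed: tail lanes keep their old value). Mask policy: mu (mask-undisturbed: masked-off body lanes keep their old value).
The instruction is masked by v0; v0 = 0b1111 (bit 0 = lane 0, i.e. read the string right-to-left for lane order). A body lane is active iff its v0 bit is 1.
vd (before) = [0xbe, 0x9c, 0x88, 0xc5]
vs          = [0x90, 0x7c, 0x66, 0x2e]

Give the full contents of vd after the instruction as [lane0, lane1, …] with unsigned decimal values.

VLMAX = VLEN×LMUL/SEW = 256×1/4/16 = 4
vl = min(AVL, VLMAX) = min(2, 4) = 2
[0] sub(0xbe,0x90) = 0x2e
[1] sub(0x9c,0x7c) = 0x20
[2] tail/keep = 0x88
[3] tail/keep = 0xc5

vd = [46, 32, 136, 197]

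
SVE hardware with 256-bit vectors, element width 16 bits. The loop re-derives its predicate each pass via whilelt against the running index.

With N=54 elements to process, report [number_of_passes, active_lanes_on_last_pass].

[iterations, last_vl] = [4, 6]

256-bit reg / 16-bit elem → 16 lanes
iterations = ceil(54/16) = 4; final-pass vl = 6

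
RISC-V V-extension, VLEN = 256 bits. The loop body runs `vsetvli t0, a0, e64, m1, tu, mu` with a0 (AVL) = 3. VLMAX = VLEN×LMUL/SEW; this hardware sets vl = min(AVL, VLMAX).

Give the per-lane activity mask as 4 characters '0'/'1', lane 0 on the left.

VLMAX = (256 × 1) / 64 = 4 lanes
AVL=3 ≤ VLMAX=4, so vl = 3
bits (lane 0 leftmost): 1110

predicate = 1110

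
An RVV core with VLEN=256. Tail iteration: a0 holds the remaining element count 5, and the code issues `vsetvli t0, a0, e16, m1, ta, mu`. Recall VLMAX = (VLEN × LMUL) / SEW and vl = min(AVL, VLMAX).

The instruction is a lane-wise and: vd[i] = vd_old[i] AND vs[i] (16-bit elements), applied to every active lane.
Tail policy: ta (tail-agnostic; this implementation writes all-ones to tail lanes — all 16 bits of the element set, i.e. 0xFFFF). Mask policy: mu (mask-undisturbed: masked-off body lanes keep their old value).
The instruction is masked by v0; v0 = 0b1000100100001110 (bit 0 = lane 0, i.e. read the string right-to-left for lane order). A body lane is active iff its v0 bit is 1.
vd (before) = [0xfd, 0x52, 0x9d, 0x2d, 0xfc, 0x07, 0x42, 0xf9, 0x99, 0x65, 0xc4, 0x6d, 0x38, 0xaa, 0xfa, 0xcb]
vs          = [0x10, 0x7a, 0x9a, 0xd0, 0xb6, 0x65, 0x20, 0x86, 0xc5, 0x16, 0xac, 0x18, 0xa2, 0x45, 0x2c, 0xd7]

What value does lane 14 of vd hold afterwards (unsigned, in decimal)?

vd[14] = 65535

VLMAX = VLEN×LMUL/SEW = 256×1/16 = 16
vl ← min(5, 16) = 5
  i=0: mask-off/keep → 253
  i=1: and(0x52,0x7a) → 82
  i=2: and(0x9d,0x9a) → 152
  i=3: and(0x2d,0xd0) → 0
  i=4: mask-off/keep → 252
  i=5: tail/ones → 65535
  i=6: tail/ones → 65535
  i=7: tail/ones → 65535
  i=8: tail/ones → 65535
  i=9: tail/ones → 65535
  i=10: tail/ones → 65535
  i=11: tail/ones → 65535
  i=12: tail/ones → 65535
  i=13: tail/ones → 65535
  i=14: tail/ones → 65535
  i=15: tail/ones → 65535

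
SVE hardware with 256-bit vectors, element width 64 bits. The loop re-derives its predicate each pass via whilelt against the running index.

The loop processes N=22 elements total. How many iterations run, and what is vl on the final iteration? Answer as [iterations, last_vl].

[iterations, last_vl] = [6, 2]

256-bit reg / 64-bit elem → 4 lanes
22 elements at 4/iter → 6 passes, remainder 2 on the last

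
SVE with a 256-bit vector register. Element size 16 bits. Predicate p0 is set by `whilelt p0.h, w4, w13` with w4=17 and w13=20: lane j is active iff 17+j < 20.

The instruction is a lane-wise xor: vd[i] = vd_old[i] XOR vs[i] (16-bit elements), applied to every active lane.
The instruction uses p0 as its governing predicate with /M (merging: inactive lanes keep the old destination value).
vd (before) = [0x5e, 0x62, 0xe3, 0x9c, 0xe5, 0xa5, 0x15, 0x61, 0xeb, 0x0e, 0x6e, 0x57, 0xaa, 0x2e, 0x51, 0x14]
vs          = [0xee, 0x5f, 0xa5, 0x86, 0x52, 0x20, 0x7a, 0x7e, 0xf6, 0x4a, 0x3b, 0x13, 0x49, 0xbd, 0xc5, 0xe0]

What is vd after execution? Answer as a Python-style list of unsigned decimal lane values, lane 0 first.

256-bit reg / 16-bit elem → 16 lanes
p0[j] = (17+j < 20); true for j=0..2 → 3 lanes set
  i=0: xor(0x5e,0xee) → 176
  i=1: xor(0x62,0x5f) → 61
  i=2: xor(0xe3,0xa5) → 70
  i=3: tail/keep → 156
  i=4: tail/keep → 229
  i=5: tail/keep → 165
  i=6: tail/keep → 21
  i=7: tail/keep → 97
  i=8: tail/keep → 235
  i=9: tail/keep → 14
  i=10: tail/keep → 110
  i=11: tail/keep → 87
  i=12: tail/keep → 170
  i=13: tail/keep → 46
  i=14: tail/keep → 81
  i=15: tail/keep → 20

vd = [176, 61, 70, 156, 229, 165, 21, 97, 235, 14, 110, 87, 170, 46, 81, 20]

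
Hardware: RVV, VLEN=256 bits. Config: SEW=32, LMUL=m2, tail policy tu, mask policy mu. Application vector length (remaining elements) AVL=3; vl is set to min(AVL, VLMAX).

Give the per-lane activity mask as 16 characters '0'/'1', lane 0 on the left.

lanes per group: 256·2/32 = 16
vl = min(AVL, VLMAX) = min(3, 16) = 3
bits (lane 0 leftmost): 1110000000000000

predicate = 1110000000000000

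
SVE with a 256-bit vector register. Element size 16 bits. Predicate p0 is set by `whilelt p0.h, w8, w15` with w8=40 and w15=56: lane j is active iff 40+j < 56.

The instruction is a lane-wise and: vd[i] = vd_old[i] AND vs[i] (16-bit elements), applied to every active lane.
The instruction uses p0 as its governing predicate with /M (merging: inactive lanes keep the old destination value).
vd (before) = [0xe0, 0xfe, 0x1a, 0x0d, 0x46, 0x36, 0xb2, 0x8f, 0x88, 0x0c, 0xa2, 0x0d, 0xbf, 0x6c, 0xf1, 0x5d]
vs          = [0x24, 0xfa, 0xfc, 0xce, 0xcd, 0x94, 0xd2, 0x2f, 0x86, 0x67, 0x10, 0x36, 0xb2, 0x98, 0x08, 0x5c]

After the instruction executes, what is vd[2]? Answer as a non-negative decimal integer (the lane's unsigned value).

256-bit reg / 16-bit elem → 16 lanes
active while 40+j < 56, i.e. j ∈ [0,16) capped at 16 ⇒ 16
  i=0: and(0xe0,0x24) → 32
  i=1: and(0xfe,0xfa) → 250
  i=2: and(0x1a,0xfc) → 24
  i=3: and(0x0d,0xce) → 12
  i=4: and(0x46,0xcd) → 68
  i=5: and(0x36,0x94) → 20
  i=6: and(0xb2,0xd2) → 146
  i=7: and(0x8f,0x2f) → 15
  i=8: and(0x88,0x86) → 128
  i=9: and(0x0c,0x67) → 4
  i=10: and(0xa2,0x10) → 0
  i=11: and(0x0d,0x36) → 4
  i=12: and(0xbf,0xb2) → 178
  i=13: and(0x6c,0x98) → 8
  i=14: and(0xf1,0x08) → 0
  i=15: and(0x5d,0x5c) → 92

vd[2] = 24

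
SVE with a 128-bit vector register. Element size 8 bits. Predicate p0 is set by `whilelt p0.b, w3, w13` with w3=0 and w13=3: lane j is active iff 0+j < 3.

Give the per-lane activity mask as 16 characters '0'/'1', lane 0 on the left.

register lanes = 128/8 = 16
p0[j] = (0+j < 3); true for j=0..2 → 3 lanes set
bits (lane 0 leftmost): 1110000000000000

predicate = 1110000000000000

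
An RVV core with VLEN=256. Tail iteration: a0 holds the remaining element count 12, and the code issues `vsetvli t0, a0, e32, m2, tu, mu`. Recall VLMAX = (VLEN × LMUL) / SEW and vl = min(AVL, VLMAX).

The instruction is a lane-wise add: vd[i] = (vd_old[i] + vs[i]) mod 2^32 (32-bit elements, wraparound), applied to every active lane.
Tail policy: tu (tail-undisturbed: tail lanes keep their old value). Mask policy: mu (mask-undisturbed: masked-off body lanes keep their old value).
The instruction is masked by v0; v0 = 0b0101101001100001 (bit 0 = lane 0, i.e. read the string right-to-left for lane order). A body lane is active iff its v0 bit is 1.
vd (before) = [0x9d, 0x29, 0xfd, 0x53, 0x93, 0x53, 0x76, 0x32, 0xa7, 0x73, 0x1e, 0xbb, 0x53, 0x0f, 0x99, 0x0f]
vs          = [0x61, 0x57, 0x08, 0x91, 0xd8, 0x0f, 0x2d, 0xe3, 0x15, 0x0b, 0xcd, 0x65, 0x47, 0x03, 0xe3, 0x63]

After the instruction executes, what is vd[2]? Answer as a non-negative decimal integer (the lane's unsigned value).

VLMAX = VLEN×LMUL/SEW = 256×2/32 = 16
vl = min(AVL, VLMAX) = min(12, 16) = 12
[0] add(0x9d,0x61) = 0xfe
[1] mask-off/keep = 0x29
[2] mask-off/keep = 0xfd
[3] mask-off/keep = 0x53
[4] mask-off/keep = 0x93
[5] add(0x53,0x0f) = 0x62
[6] add(0x76,0x2d) = 0xa3
[7] mask-off/keep = 0x32
[8] mask-off/keep = 0xa7
[9] add(0x73,0x0b) = 0x7e
[10] mask-off/keep = 0x1e
[11] add(0xbb,0x65) = 0x120
[12] tail/keep = 0x53
[13] tail/keep = 0x0f
[14] tail/keep = 0x99
[15] tail/keep = 0x0f

vd[2] = 253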